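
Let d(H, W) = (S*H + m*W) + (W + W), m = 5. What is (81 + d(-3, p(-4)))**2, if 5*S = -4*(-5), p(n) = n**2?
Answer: 32761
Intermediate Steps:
S = 4 (S = (-4*(-5))/5 = (1/5)*20 = 4)
d(H, W) = 4*H + 7*W (d(H, W) = (4*H + 5*W) + (W + W) = (4*H + 5*W) + 2*W = 4*H + 7*W)
(81 + d(-3, p(-4)))**2 = (81 + (4*(-3) + 7*(-4)**2))**2 = (81 + (-12 + 7*16))**2 = (81 + (-12 + 112))**2 = (81 + 100)**2 = 181**2 = 32761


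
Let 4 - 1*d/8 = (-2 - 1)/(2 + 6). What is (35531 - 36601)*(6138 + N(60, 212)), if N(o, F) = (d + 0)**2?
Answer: -7878410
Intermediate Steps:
d = 35 (d = 32 - 8*(-2 - 1)/(2 + 6) = 32 - (-24)/8 = 32 - 8*(-3/8) = 32 + 3 = 35)
N(o, F) = 1225 (N(o, F) = (35 + 0)**2 = 35**2 = 1225)
(35531 - 36601)*(6138 + N(60, 212)) = (35531 - 36601)*(6138 + 1225) = -1070*7363 = -7878410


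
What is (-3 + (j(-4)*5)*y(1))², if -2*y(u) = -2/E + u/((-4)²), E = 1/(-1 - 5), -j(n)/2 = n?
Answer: 954529/16 ≈ 59658.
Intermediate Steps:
j(n) = -2*n
E = -⅙ (E = 1/(-6) = -⅙ ≈ -0.16667)
y(u) = -6 - u/32 (y(u) = -(-2/(-⅙) + u/((-4)²))/2 = -(-2*(-6) + u/16)/2 = -(12 + u*(1/16))/2 = -(12 + u/16)/2 = -6 - u/32)
(-3 + (j(-4)*5)*y(1))² = (-3 + (-2*(-4)*5)*(-6 - 1/32*1))² = (-3 + (8*5)*(-6 - 1/32))² = (-3 + 40*(-193/32))² = (-3 - 965/4)² = (-977/4)² = 954529/16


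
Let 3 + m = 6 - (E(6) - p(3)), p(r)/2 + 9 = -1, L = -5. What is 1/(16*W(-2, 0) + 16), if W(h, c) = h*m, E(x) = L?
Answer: 1/400 ≈ 0.0025000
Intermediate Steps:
E(x) = -5
p(r) = -20 (p(r) = -18 + 2*(-1) = -18 - 2 = -20)
m = -12 (m = -3 + (6 - (-5 - 1*(-20))) = -3 + (6 - (-5 + 20)) = -3 + (6 - 1*15) = -3 + (6 - 15) = -3 - 9 = -12)
W(h, c) = -12*h (W(h, c) = h*(-12) = -12*h)
1/(16*W(-2, 0) + 16) = 1/(16*(-12*(-2)) + 16) = 1/(16*24 + 16) = 1/(384 + 16) = 1/400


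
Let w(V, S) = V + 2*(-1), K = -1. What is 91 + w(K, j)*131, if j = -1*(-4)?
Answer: -302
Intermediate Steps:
j = 4
w(V, S) = -2 + V (w(V, S) = V - 2 = -2 + V)
91 + w(K, j)*131 = 91 + (-2 - 1)*131 = 91 - 3*131 = 91 - 393 = -302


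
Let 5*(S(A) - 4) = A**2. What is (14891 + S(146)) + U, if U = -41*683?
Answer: -44224/5 ≈ -8844.8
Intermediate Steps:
S(A) = 4 + A**2/5
U = -28003
(14891 + S(146)) + U = (14891 + (4 + (1/5)*146**2)) - 28003 = (14891 + (4 + (1/5)*21316)) - 28003 = (14891 + (4 + 21316/5)) - 28003 = (14891 + 21336/5) - 28003 = 95791/5 - 28003 = -44224/5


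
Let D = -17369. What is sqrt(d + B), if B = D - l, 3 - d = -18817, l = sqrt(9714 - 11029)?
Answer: sqrt(1451 - I*sqrt(1315)) ≈ 38.095 - 0.476*I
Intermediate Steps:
l = I*sqrt(1315) (l = sqrt(-1315) = I*sqrt(1315) ≈ 36.263*I)
d = 18820 (d = 3 - 1*(-18817) = 3 + 18817 = 18820)
B = -17369 - I*sqrt(1315) ≈ -17369.0 - 36.263*I
sqrt(d + B) = sqrt(18820 + (-17369 - I*sqrt(1315))) = sqrt(1451 - I*sqrt(1315))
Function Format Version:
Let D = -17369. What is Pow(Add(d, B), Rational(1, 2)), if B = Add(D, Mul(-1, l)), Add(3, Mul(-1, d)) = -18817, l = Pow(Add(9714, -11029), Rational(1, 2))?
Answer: Pow(Add(1451, Mul(-1, I, Pow(1315, Rational(1, 2)))), Rational(1, 2)) ≈ Add(38.095, Mul(-0.4760, I))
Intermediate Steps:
l = Mul(I, Pow(1315, Rational(1, 2))) (l = Pow(-1315, Rational(1, 2)) = Mul(I, Pow(1315, Rational(1, 2))) ≈ Mul(36.263, I))
d = 18820 (d = Add(3, Mul(-1, -18817)) = Add(3, 18817) = 18820)
B = Add(-17369, Mul(-1, I, Pow(1315, Rational(1, 2)))) (B = Add(-17369, Mul(-1, Mul(I, Pow(1315, Rational(1, 2))))) = Add(-17369, Mul(-1, I, Pow(1315, Rational(1, 2)))) ≈ Add(-17369., Mul(-36.263, I)))
Pow(Add(d, B), Rational(1, 2)) = Pow(Add(18820, Add(-17369, Mul(-1, I, Pow(1315, Rational(1, 2))))), Rational(1, 2)) = Pow(Add(1451, Mul(-1, I, Pow(1315, Rational(1, 2)))), Rational(1, 2))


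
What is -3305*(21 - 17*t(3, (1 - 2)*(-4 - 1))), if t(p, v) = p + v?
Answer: 380075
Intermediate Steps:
-3305*(21 - 17*t(3, (1 - 2)*(-4 - 1))) = -3305*(21 - 17*(3 + (1 - 2)*(-4 - 1))) = -3305*(21 - 17*(3 - 1*(-5))) = -3305*(21 - 17*(3 + 5)) = -3305*(21 - 17*8) = -3305*(21 - 136) = -3305*(-115) = 380075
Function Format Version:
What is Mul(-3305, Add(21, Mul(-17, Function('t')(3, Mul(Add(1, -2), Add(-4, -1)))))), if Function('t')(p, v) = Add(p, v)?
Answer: 380075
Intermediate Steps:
Mul(-3305, Add(21, Mul(-17, Function('t')(3, Mul(Add(1, -2), Add(-4, -1)))))) = Mul(-3305, Add(21, Mul(-17, Add(3, Mul(Add(1, -2), Add(-4, -1)))))) = Mul(-3305, Add(21, Mul(-17, Add(3, Mul(-1, -5))))) = Mul(-3305, Add(21, Mul(-17, Add(3, 5)))) = Mul(-3305, Add(21, Mul(-17, 8))) = Mul(-3305, Add(21, -136)) = Mul(-3305, -115) = 380075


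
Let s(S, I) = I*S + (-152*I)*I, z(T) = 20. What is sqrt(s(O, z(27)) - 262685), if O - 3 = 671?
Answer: 249*I*sqrt(5) ≈ 556.78*I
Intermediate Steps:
O = 674 (O = 3 + 671 = 674)
s(S, I) = -152*I**2 + I*S (s(S, I) = I*S - 152*I**2 = -152*I**2 + I*S)
sqrt(s(O, z(27)) - 262685) = sqrt(20*(674 - 152*20) - 262685) = sqrt(20*(674 - 3040) - 262685) = sqrt(20*(-2366) - 262685) = sqrt(-47320 - 262685) = sqrt(-310005) = 249*I*sqrt(5)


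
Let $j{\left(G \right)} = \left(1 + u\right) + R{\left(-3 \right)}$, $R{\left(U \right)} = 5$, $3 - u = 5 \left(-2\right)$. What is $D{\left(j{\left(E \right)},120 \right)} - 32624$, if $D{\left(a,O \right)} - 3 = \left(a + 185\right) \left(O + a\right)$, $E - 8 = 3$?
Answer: $-4265$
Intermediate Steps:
$u = 13$ ($u = 3 - 5 \left(-2\right) = 3 - -10 = 3 + 10 = 13$)
$E = 11$ ($E = 8 + 3 = 11$)
$j{\left(G \right)} = 19$ ($j{\left(G \right)} = \left(1 + 13\right) + 5 = 14 + 5 = 19$)
$D{\left(a,O \right)} = 3 + \left(185 + a\right) \left(O + a\right)$ ($D{\left(a,O \right)} = 3 + \left(a + 185\right) \left(O + a\right) = 3 + \left(185 + a\right) \left(O + a\right)$)
$D{\left(j{\left(E \right)},120 \right)} - 32624 = \left(3 + 19^{2} + 185 \cdot 120 + 185 \cdot 19 + 120 \cdot 19\right) - 32624 = \left(3 + 361 + 22200 + 3515 + 2280\right) - 32624 = 28359 - 32624 = -4265$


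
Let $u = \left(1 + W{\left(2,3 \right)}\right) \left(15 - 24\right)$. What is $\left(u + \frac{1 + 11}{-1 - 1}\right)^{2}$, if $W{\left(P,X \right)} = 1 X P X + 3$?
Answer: $41616$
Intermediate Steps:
$W{\left(P,X \right)} = 3 + P X^{2}$ ($W{\left(P,X \right)} = X P X + 3 = P X X + 3 = P X^{2} + 3 = 3 + P X^{2}$)
$u = -198$ ($u = \left(1 + \left(3 + 2 \cdot 3^{2}\right)\right) \left(15 - 24\right) = \left(1 + \left(3 + 2 \cdot 9\right)\right) \left(-9\right) = \left(1 + \left(3 + 18\right)\right) \left(-9\right) = \left(1 + 21\right) \left(-9\right) = 22 \left(-9\right) = -198$)
$\left(u + \frac{1 + 11}{-1 - 1}\right)^{2} = \left(-198 + \frac{1 + 11}{-1 - 1}\right)^{2} = \left(-198 + \frac{12}{-2}\right)^{2} = \left(-198 + 12 \left(- \frac{1}{2}\right)\right)^{2} = \left(-198 - 6\right)^{2} = \left(-204\right)^{2} = 41616$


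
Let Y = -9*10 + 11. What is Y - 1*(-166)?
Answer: 87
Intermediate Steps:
Y = -79 (Y = -90 + 11 = -79)
Y - 1*(-166) = -79 - 1*(-166) = -79 + 166 = 87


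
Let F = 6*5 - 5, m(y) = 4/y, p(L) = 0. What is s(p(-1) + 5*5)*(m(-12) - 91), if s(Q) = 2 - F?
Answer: 6302/3 ≈ 2100.7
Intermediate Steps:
F = 25 (F = 30 - 5 = 25)
s(Q) = -23 (s(Q) = 2 - 1*25 = 2 - 25 = -23)
s(p(-1) + 5*5)*(m(-12) - 91) = -23*(4/(-12) - 91) = -23*(4*(-1/12) - 91) = -23*(-1/3 - 91) = -23*(-274/3) = 6302/3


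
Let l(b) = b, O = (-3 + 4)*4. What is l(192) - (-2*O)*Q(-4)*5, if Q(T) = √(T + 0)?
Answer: 192 + 80*I ≈ 192.0 + 80.0*I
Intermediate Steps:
O = 4 (O = 1*4 = 4)
Q(T) = √T
l(192) - (-2*O)*Q(-4)*5 = 192 - (-2*4)*√(-4)*5 = 192 - (-16*I)*5 = 192 - (-80)*I = 192 + 80*I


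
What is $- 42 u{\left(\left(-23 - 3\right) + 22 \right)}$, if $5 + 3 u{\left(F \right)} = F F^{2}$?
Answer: $966$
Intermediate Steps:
$u{\left(F \right)} = - \frac{5}{3} + \frac{F^{3}}{3}$ ($u{\left(F \right)} = - \frac{5}{3} + \frac{F F^{2}}{3} = - \frac{5}{3} + \frac{F^{3}}{3}$)
$- 42 u{\left(\left(-23 - 3\right) + 22 \right)} = - 42 \left(- \frac{5}{3} + \frac{\left(\left(-23 - 3\right) + 22\right)^{3}}{3}\right) = - 42 \left(- \frac{5}{3} + \frac{\left(-26 + 22\right)^{3}}{3}\right) = - 42 \left(- \frac{5}{3} + \frac{\left(-4\right)^{3}}{3}\right) = - 42 \left(- \frac{5}{3} + \frac{1}{3} \left(-64\right)\right) = - 42 \left(- \frac{5}{3} - \frac{64}{3}\right) = \left(-42\right) \left(-23\right) = 966$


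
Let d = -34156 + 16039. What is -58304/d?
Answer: 58304/18117 ≈ 3.2182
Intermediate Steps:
d = -18117
-58304/d = -58304/(-18117) = -58304*(-1/18117) = 58304/18117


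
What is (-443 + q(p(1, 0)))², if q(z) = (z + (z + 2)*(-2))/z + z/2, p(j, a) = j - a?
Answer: 801025/4 ≈ 2.0026e+5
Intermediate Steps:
q(z) = z/2 + (-4 - z)/z (q(z) = (z + (2 + z)*(-2))/z + z*(½) = (z + (-4 - 2*z))/z + z/2 = (-4 - z)/z + z/2 = z/2 + (-4 - z)/z)
(-443 + q(p(1, 0)))² = (-443 + (-1 + (1 - 1*0)/2 - 4/(1 - 1*0)))² = (-443 + (-1 + (1 + 0)/2 - 4/(1 + 0)))² = (-443 + (-1 + (½)*1 - 4/1))² = (-443 + (-1 + ½ - 4*1))² = (-443 + (-1 + ½ - 4))² = (-443 - 9/2)² = (-895/2)² = 801025/4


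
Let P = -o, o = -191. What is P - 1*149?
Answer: 42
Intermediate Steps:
P = 191 (P = -1*(-191) = 191)
P - 1*149 = 191 - 1*149 = 191 - 149 = 42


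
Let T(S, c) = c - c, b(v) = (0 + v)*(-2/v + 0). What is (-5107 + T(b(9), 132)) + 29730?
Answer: 24623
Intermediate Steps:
b(v) = -2 (b(v) = v*(-2/v) = -2)
T(S, c) = 0
(-5107 + T(b(9), 132)) + 29730 = (-5107 + 0) + 29730 = -5107 + 29730 = 24623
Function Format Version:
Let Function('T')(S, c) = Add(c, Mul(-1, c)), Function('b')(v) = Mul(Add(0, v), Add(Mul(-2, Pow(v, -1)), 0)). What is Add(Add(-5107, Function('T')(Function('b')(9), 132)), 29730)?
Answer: 24623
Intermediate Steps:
Function('b')(v) = -2 (Function('b')(v) = Mul(v, Mul(-2, Pow(v, -1))) = -2)
Function('T')(S, c) = 0
Add(Add(-5107, Function('T')(Function('b')(9), 132)), 29730) = Add(Add(-5107, 0), 29730) = Add(-5107, 29730) = 24623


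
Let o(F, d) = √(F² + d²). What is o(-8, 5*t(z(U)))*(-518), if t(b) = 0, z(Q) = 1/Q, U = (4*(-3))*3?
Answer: -4144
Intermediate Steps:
U = -36 (U = -12*3 = -36)
o(-8, 5*t(z(U)))*(-518) = √((-8)² + (5*0)²)*(-518) = √(64 + 0²)*(-518) = √(64 + 0)*(-518) = √64*(-518) = 8*(-518) = -4144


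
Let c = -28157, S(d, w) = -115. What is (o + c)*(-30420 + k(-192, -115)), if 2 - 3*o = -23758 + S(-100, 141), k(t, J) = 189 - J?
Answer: 1824909136/3 ≈ 6.0830e+8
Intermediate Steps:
o = 23875/3 (o = ⅔ - (-23758 - 115)/3 = ⅔ - ⅓*(-23873) = ⅔ + 23873/3 = 23875/3 ≈ 7958.3)
(o + c)*(-30420 + k(-192, -115)) = (23875/3 - 28157)*(-30420 + (189 - 1*(-115))) = -60596*(-30420 + (189 + 115))/3 = -60596*(-30420 + 304)/3 = -60596/3*(-30116) = 1824909136/3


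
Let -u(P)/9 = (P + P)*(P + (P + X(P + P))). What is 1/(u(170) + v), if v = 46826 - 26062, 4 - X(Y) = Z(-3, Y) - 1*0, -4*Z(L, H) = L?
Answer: -1/1029581 ≈ -9.7127e-7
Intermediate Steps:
Z(L, H) = -L/4
X(Y) = 13/4 (X(Y) = 4 - (-1/4*(-3) - 1*0) = 4 - (3/4 + 0) = 4 - 1*3/4 = 4 - 3/4 = 13/4)
v = 20764
u(P) = -18*P*(13/4 + 2*P) (u(P) = -9*(P + P)*(P + (P + 13/4)) = -9*2*P*(P + (13/4 + P)) = -9*2*P*(13/4 + 2*P) = -18*P*(13/4 + 2*P))
1/(u(170) + v) = 1/(-9/2*170*(13 + 8*170) + 20764) = 1/(-9/2*170*(13 + 1360) + 20764) = 1/(-9/2*170*1373 + 20764) = 1/(-1050345 + 20764) = 1/(-1029581) = -1/1029581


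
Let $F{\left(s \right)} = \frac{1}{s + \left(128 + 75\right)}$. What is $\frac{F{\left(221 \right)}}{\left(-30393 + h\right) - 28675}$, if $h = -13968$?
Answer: $- \frac{1}{30967264} \approx -3.2292 \cdot 10^{-8}$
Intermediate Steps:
$F{\left(s \right)} = \frac{1}{203 + s}$ ($F{\left(s \right)} = \frac{1}{s + 203} = \frac{1}{203 + s}$)
$\frac{F{\left(221 \right)}}{\left(-30393 + h\right) - 28675} = \frac{1}{\left(203 + 221\right) \left(\left(-30393 - 13968\right) - 28675\right)} = \frac{1}{424 \left(-44361 - 28675\right)} = \frac{1}{424 \left(-73036\right)} = \frac{1}{424} \left(- \frac{1}{73036}\right) = - \frac{1}{30967264}$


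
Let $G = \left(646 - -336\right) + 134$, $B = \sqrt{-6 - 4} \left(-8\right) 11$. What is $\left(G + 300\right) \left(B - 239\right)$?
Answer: $-338424 - 124608 i \sqrt{10} \approx -3.3842 \cdot 10^{5} - 3.9405 \cdot 10^{5} i$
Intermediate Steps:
$B = - 88 i \sqrt{10}$ ($B = \sqrt{-10} \left(-8\right) 11 = i \sqrt{10} \left(-8\right) 11 = - 8 i \sqrt{10} \cdot 11 = - 88 i \sqrt{10} \approx - 278.28 i$)
$G = 1116$ ($G = \left(646 + 336\right) + 134 = 982 + 134 = 1116$)
$\left(G + 300\right) \left(B - 239\right) = \left(1116 + 300\right) \left(- 88 i \sqrt{10} - 239\right) = 1416 \left(-239 - 88 i \sqrt{10}\right) = -338424 - 124608 i \sqrt{10}$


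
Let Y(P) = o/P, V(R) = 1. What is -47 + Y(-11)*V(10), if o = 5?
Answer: -522/11 ≈ -47.455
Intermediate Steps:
Y(P) = 5/P
-47 + Y(-11)*V(10) = -47 + (5/(-11))*1 = -47 + (5*(-1/11))*1 = -47 - 5/11*1 = -47 - 5/11 = -522/11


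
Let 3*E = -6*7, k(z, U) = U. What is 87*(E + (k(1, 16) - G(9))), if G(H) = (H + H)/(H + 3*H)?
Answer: 261/2 ≈ 130.50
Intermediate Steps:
E = -14 (E = (-6*7)/3 = (⅓)*(-42) = -14)
G(H) = ½ (G(H) = (2*H)/((4*H)) = (2*H)*(1/(4*H)) = ½)
87*(E + (k(1, 16) - G(9))) = 87*(-14 + (16 - 1*½)) = 87*(-14 + (16 - ½)) = 87*(-14 + 31/2) = 87*(3/2) = 261/2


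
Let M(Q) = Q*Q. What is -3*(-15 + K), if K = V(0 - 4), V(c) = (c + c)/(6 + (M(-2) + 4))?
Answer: 327/7 ≈ 46.714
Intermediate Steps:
M(Q) = Q²
V(c) = c/7 (V(c) = (c + c)/(6 + ((-2)² + 4)) = (2*c)/(6 + (4 + 4)) = (2*c)/(6 + 8) = (2*c)/14 = (2*c)*(1/14) = c/7)
K = -4/7 (K = (0 - 4)/7 = (⅐)*(-4) = -4/7 ≈ -0.57143)
-3*(-15 + K) = -3*(-15 - 4/7) = -3*(-109/7) = 327/7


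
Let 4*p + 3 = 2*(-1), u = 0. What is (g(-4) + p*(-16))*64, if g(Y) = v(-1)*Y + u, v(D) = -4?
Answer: 2304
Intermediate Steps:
p = -5/4 (p = -3/4 + (2*(-1))/4 = -3/4 + (1/4)*(-2) = -3/4 - 1/2 = -5/4 ≈ -1.2500)
g(Y) = -4*Y (g(Y) = -4*Y + 0 = -4*Y)
(g(-4) + p*(-16))*64 = (-4*(-4) - 5/4*(-16))*64 = (16 + 20)*64 = 36*64 = 2304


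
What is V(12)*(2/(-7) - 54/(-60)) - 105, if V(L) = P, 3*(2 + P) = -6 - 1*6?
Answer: -3804/35 ≈ -108.69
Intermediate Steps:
P = -6 (P = -2 + (-6 - 1*6)/3 = -2 + (-6 - 6)/3 = -2 + (1/3)*(-12) = -2 - 4 = -6)
V(L) = -6
V(12)*(2/(-7) - 54/(-60)) - 105 = -6*(2/(-7) - 54/(-60)) - 105 = -6*(2*(-1/7) - 54*(-1/60)) - 105 = -6*(-2/7 + 9/10) - 105 = -6*43/70 - 105 = -129/35 - 105 = -3804/35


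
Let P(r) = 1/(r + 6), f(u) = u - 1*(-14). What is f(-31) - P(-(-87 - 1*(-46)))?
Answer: -800/47 ≈ -17.021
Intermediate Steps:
f(u) = 14 + u (f(u) = u + 14 = 14 + u)
P(r) = 1/(6 + r)
f(-31) - P(-(-87 - 1*(-46))) = (14 - 31) - 1/(6 - (-87 - 1*(-46))) = -17 - 1/(6 - (-87 + 46)) = -17 - 1/(6 - 1*(-41)) = -17 - 1/(6 + 41) = -17 - 1/47 = -800/47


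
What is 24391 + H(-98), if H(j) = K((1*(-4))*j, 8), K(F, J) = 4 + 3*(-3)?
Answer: 24386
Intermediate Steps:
K(F, J) = -5 (K(F, J) = 4 - 9 = -5)
H(j) = -5
24391 + H(-98) = 24391 - 5 = 24386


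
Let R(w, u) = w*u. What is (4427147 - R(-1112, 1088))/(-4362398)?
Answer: -5637003/4362398 ≈ -1.2922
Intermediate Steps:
R(w, u) = u*w
(4427147 - R(-1112, 1088))/(-4362398) = (4427147 - 1088*(-1112))/(-4362398) = (4427147 - 1*(-1209856))*(-1/4362398) = (4427147 + 1209856)*(-1/4362398) = 5637003*(-1/4362398) = -5637003/4362398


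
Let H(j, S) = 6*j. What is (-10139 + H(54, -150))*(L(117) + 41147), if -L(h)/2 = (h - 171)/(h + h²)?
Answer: -23827615025/59 ≈ -4.0386e+8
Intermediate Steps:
L(h) = -2*(-171 + h)/(h + h²) (L(h) = -2*(h - 171)/(h + h²) = -2*(-171 + h)/(h + h²))
(-10139 + H(54, -150))*(L(117) + 41147) = (-10139 + 6*54)*(2*(171 - 1*117)/(117*(1 + 117)) + 41147) = (-10139 + 324)*(2*(1/117)*(171 - 117)/118 + 41147) = -9815*(2*(1/117)*(1/118)*54 + 41147) = -9815*(6/767 + 41147) = -9815*31559755/767 = -23827615025/59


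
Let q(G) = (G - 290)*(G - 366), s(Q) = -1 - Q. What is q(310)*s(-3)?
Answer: -2240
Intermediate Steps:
q(G) = (-366 + G)*(-290 + G) (q(G) = (-290 + G)*(-366 + G) = (-366 + G)*(-290 + G))
q(310)*s(-3) = (106140 + 310² - 656*310)*(-1 - 1*(-3)) = (106140 + 96100 - 203360)*(-1 + 3) = -1120*2 = -2240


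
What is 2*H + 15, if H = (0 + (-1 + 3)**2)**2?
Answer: 47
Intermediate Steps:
H = 16 (H = (0 + 2**2)**2 = (0 + 4)**2 = 4**2 = 16)
2*H + 15 = 2*16 + 15 = 32 + 15 = 47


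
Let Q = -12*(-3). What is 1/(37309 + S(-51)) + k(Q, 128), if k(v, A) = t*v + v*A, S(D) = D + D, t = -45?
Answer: 111174517/37207 ≈ 2988.0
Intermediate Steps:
S(D) = 2*D
Q = 36
k(v, A) = -45*v + A*v (k(v, A) = -45*v + v*A = -45*v + A*v)
1/(37309 + S(-51)) + k(Q, 128) = 1/(37309 + 2*(-51)) + 36*(-45 + 128) = 1/(37309 - 102) + 36*83 = 1/37207 + 2988 = 111174517/37207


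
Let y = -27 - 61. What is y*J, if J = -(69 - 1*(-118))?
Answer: 16456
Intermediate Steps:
J = -187 (J = -(69 + 118) = -1*187 = -187)
y = -88
y*J = -88*(-187) = 16456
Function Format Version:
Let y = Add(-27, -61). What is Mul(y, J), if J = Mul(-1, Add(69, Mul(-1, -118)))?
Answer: 16456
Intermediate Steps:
J = -187 (J = Mul(-1, Add(69, 118)) = Mul(-1, 187) = -187)
y = -88
Mul(y, J) = Mul(-88, -187) = 16456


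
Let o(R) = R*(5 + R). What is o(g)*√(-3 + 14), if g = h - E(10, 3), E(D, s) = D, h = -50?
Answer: 3300*√11 ≈ 10945.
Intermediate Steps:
g = -60 (g = -50 - 1*10 = -50 - 10 = -60)
o(g)*√(-3 + 14) = (-60*(5 - 60))*√(-3 + 14) = (-60*(-55))*√11 = 3300*√11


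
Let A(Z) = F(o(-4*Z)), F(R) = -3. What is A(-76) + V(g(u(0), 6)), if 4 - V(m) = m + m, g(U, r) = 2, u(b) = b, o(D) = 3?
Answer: -3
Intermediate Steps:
A(Z) = -3
V(m) = 4 - 2*m (V(m) = 4 - (m + m) = 4 - 2*m)
A(-76) + V(g(u(0), 6)) = -3 + (4 - 2*2) = -3 + (4 - 4) = -3 + 0 = -3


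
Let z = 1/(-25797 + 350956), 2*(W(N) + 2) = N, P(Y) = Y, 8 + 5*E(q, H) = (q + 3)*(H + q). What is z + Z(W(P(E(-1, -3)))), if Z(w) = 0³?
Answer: 1/325159 ≈ 3.0754e-6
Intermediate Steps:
E(q, H) = -8/5 + (3 + q)*(H + q)/5 (E(q, H) = -8/5 + ((q + 3)*(H + q))/5 = -8/5 + ((3 + q)*(H + q))/5 = -8/5 + (3 + q)*(H + q)/5)
W(N) = -2 + N/2
z = 1/325159 ≈ 3.0754e-6
Z(w) = 0
z + Z(W(P(E(-1, -3)))) = 1/325159 + 0 = 1/325159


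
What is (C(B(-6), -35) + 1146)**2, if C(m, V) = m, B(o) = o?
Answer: 1299600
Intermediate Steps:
(C(B(-6), -35) + 1146)**2 = (-6 + 1146)**2 = 1140**2 = 1299600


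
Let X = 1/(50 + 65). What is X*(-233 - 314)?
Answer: -547/115 ≈ -4.7565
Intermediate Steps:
X = 1/115 ≈ 0.0086956
X*(-233 - 314) = (-233 - 314)/115 = (1/115)*(-547) = -547/115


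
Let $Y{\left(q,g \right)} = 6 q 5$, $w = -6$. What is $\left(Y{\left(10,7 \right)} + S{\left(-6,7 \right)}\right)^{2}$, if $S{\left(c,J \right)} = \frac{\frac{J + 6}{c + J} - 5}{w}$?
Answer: $\frac{802816}{9} \approx 89202.0$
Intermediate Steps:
$Y{\left(q,g \right)} = 30 q$
$S{\left(c,J \right)} = \frac{5}{6} - \frac{6 + J}{6 \left(J + c\right)}$ ($S{\left(c,J \right)} = \frac{\frac{J + 6}{c + J} - 5}{-6} = \left(\frac{6 + J}{J + c} - 5\right) \left(- \frac{1}{6}\right) = \left(-5 + \frac{6 + J}{J + c}\right) \left(- \frac{1}{6}\right) = \frac{5}{6} - \frac{6 + J}{6 \left(J + c\right)}$)
$\left(Y{\left(10,7 \right)} + S{\left(-6,7 \right)}\right)^{2} = \left(30 \cdot 10 + \frac{-6 + 4 \cdot 7 + 5 \left(-6\right)}{6 \left(7 - 6\right)}\right)^{2} = \left(300 + \frac{-6 + 28 - 30}{6 \cdot 1}\right)^{2} = \left(300 + \frac{1}{6} \cdot 1 \left(-8\right)\right)^{2} = \left(300 - \frac{4}{3}\right)^{2} = \left(\frac{896}{3}\right)^{2} = \frac{802816}{9}$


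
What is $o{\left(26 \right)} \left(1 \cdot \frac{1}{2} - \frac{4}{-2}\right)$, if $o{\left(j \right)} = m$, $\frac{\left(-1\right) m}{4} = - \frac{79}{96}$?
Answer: $\frac{395}{48} \approx 8.2292$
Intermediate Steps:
$m = \frac{79}{24}$ ($m = - 4 \left(- \frac{79}{96}\right) = - 4 \left(\left(-79\right) \frac{1}{96}\right) = \left(-4\right) \left(- \frac{79}{96}\right) = \frac{79}{24} \approx 3.2917$)
$o{\left(j \right)} = \frac{79}{24}$
$o{\left(26 \right)} \left(1 \cdot \frac{1}{2} - \frac{4}{-2}\right) = \frac{79 \left(1 \cdot \frac{1}{2} - \frac{4}{-2}\right)}{24} = \frac{79 \left(1 \cdot \frac{1}{2} - -2\right)}{24} = \frac{79 \left(\frac{1}{2} + 2\right)}{24} = \frac{79}{24} \cdot \frac{5}{2} = \frac{395}{48}$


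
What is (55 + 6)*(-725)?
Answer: -44225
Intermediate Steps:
(55 + 6)*(-725) = 61*(-725) = -44225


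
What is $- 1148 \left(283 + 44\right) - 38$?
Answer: $-375434$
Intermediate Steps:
$- 1148 \left(283 + 44\right) - 38 = \left(-1148\right) 327 - 38 = -375396 - 38 = -375434$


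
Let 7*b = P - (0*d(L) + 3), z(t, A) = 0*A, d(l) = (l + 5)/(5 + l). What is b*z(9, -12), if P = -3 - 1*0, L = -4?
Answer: 0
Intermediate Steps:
P = -3 (P = -3 + 0 = -3)
d(l) = 1 (d(l) = (5 + l)/(5 + l) = 1)
z(t, A) = 0
b = -6/7 (b = (-3 - (0*1 + 3))/7 = (-3 - (0 + 3))/7 = (-3 - 1*3)/7 = (-3 - 3)/7 = (1/7)*(-6) = -6/7 ≈ -0.85714)
b*z(9, -12) = -6/7*0 = 0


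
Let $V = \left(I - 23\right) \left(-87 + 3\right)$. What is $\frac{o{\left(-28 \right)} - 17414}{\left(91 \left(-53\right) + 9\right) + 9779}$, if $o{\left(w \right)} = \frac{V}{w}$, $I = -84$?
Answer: $- \frac{3547}{993} \approx -3.572$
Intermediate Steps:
$V = 8988$ ($V = \left(-84 - 23\right) \left(-87 + 3\right) = \left(-107\right) \left(-84\right) = 8988$)
$o{\left(w \right)} = \frac{8988}{w}$
$\frac{o{\left(-28 \right)} - 17414}{\left(91 \left(-53\right) + 9\right) + 9779} = \frac{\frac{8988}{-28} - 17414}{\left(91 \left(-53\right) + 9\right) + 9779} = \frac{8988 \left(- \frac{1}{28}\right) - 17414}{\left(-4823 + 9\right) + 9779} = \frac{-321 - 17414}{-4814 + 9779} = - \frac{17735}{4965} = \left(-17735\right) \frac{1}{4965} = - \frac{3547}{993}$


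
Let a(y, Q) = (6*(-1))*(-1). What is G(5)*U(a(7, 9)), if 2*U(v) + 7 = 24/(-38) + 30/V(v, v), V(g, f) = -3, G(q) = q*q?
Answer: -8375/38 ≈ -220.39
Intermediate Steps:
G(q) = q²
a(y, Q) = 6 (a(y, Q) = -6*(-1) = 6)
U(v) = -335/38 (U(v) = -7/2 + (24/(-38) + 30/(-3))/2 = -7/2 + (24*(-1/38) + 30*(-⅓))/2 = -7/2 + (-12/19 - 10)/2 = -7/2 + (½)*(-202/19) = -7/2 - 101/19 = -335/38)
G(5)*U(a(7, 9)) = 5²*(-335/38) = 25*(-335/38) = -8375/38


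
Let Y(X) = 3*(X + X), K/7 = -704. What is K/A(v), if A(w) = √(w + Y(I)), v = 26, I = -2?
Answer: -352*√14 ≈ -1317.1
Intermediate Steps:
K = -4928 (K = 7*(-704) = -4928)
Y(X) = 6*X (Y(X) = 3*(2*X) = 6*X)
A(w) = √(-12 + w) (A(w) = √(w + 6*(-2)) = √(w - 12) = √(-12 + w))
K/A(v) = -4928/√(-12 + 26) = -4928*√14/14 = -352*√14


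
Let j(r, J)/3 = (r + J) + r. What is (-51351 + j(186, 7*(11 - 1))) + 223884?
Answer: 173859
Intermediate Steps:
j(r, J) = 3*J + 6*r (j(r, J) = 3*((r + J) + r) = 3*((J + r) + r) = 3*(J + 2*r) = 3*J + 6*r)
(-51351 + j(186, 7*(11 - 1))) + 223884 = (-51351 + (3*(7*(11 - 1)) + 6*186)) + 223884 = (-51351 + (3*(7*10) + 1116)) + 223884 = (-51351 + (3*70 + 1116)) + 223884 = (-51351 + (210 + 1116)) + 223884 = (-51351 + 1326) + 223884 = -50025 + 223884 = 173859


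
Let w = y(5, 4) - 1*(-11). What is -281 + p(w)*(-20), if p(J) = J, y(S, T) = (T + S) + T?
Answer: -761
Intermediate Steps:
y(S, T) = S + 2*T (y(S, T) = (S + T) + T = S + 2*T)
w = 24 (w = (5 + 2*4) - 1*(-11) = (5 + 8) + 11 = 13 + 11 = 24)
-281 + p(w)*(-20) = -281 + 24*(-20) = -281 - 480 = -761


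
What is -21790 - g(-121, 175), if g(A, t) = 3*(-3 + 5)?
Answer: -21796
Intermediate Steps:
g(A, t) = 6 (g(A, t) = 3*2 = 6)
-21790 - g(-121, 175) = -21790 - 1*6 = -21790 - 6 = -21796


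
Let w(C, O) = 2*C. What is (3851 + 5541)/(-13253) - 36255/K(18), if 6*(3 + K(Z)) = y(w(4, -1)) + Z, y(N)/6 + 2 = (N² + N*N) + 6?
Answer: -160575753/583132 ≈ -275.37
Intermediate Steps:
y(N) = 24 + 12*N² (y(N) = -12 + 6*((N² + N*N) + 6) = -12 + 6*((N² + N²) + 6) = -12 + 6*(2*N² + 6) = -12 + 6*(6 + 2*N²) = -12 + (36 + 12*N²) = 24 + 12*N²)
K(Z) = 129 + Z/6 (K(Z) = -3 + ((24 + 12*(2*4)²) + Z)/6 = -3 + ((24 + 12*8²) + Z)/6 = -3 + ((24 + 12*64) + Z)/6 = -3 + ((24 + 768) + Z)/6 = -3 + (792 + Z)/6 = -3 + (132 + Z/6) = 129 + Z/6)
(3851 + 5541)/(-13253) - 36255/K(18) = (3851 + 5541)/(-13253) - 36255/(129 + (⅙)*18) = 9392*(-1/13253) - 36255/(129 + 3) = -9392/13253 - 36255/132 = -9392/13253 - 36255*1/132 = -9392/13253 - 12085/44 = -160575753/583132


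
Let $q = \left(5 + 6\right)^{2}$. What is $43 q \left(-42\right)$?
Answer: $-218526$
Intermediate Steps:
$q = 121$ ($q = 11^{2} = 121$)
$43 q \left(-42\right) = 43 \cdot 121 \left(-42\right) = 5203 \left(-42\right) = -218526$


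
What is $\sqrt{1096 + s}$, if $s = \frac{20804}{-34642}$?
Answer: $\frac{\sqrt{328638503894}}{17321} \approx 33.097$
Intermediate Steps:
$s = - \frac{10402}{17321}$ ($s = 20804 \left(- \frac{1}{34642}\right) = - \frac{10402}{17321} \approx -0.60054$)
$\sqrt{1096 + s} = \sqrt{1096 - \frac{10402}{17321}} = \sqrt{\frac{18973414}{17321}} = \frac{\sqrt{328638503894}}{17321}$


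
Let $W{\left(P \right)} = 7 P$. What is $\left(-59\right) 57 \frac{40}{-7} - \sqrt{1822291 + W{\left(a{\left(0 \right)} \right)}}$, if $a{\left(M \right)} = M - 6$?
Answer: $\frac{134520}{7} - \sqrt{1822249} \approx 17867.0$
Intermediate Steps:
$a{\left(M \right)} = -6 + M$
$\left(-59\right) 57 \frac{40}{-7} - \sqrt{1822291 + W{\left(a{\left(0 \right)} \right)}} = \left(-59\right) 57 \frac{40}{-7} - \sqrt{1822291 + 7 \left(-6 + 0\right)} = - 3363 \cdot 40 \left(- \frac{1}{7}\right) - \sqrt{1822291 + 7 \left(-6\right)} = \left(-3363\right) \left(- \frac{40}{7}\right) - \sqrt{1822291 - 42} = \frac{134520}{7} - \sqrt{1822249}$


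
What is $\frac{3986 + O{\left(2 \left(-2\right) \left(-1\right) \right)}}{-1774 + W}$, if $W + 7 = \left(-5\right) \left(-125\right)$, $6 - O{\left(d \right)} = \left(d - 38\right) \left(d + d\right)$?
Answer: $- \frac{1066}{289} \approx -3.6886$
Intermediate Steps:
$O{\left(d \right)} = 6 - 2 d \left(-38 + d\right)$ ($O{\left(d \right)} = 6 - \left(d - 38\right) \left(d + d\right) = 6 - \left(-38 + d\right) 2 d = 6 - 2 d \left(-38 + d\right)$)
$W = 618$ ($W = -7 - -625 = -7 + 625 = 618$)
$\frac{3986 + O{\left(2 \left(-2\right) \left(-1\right) \right)}}{-1774 + W} = \frac{3986 + \left(6 - 2 \left(2 \left(-2\right) \left(-1\right)\right)^{2} + 76 \cdot 2 \left(-2\right) \left(-1\right)\right)}{-1774 + 618} = \frac{3986 + \left(6 - 2 \left(\left(-4\right) \left(-1\right)\right)^{2} + 76 \left(\left(-4\right) \left(-1\right)\right)\right)}{-1156} = \left(3986 + \left(6 - 2 \cdot 4^{2} + 76 \cdot 4\right)\right) \left(- \frac{1}{1156}\right) = \left(3986 + \left(6 - 32 + 304\right)\right) \left(- \frac{1}{1156}\right) = \left(3986 + 278\right) \left(- \frac{1}{1156}\right) = 4264 \left(- \frac{1}{1156}\right) = - \frac{1066}{289}$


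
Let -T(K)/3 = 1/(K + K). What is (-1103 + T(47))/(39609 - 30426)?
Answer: -103685/863202 ≈ -0.12012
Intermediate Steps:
T(K) = -3/(2*K) (T(K) = -3/(K + K) = -3*1/(2*K) = -3/(2*K))
(-1103 + T(47))/(39609 - 30426) = (-1103 - 3/2/47)/(39609 - 30426) = (-1103 - 3/2*1/47)/9183 = (-1103 - 3/94)*(1/9183) = -103685/94*1/9183 = -103685/863202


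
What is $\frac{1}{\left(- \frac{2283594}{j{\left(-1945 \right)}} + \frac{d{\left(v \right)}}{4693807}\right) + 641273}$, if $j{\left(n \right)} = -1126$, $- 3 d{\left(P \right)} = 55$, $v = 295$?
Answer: $\frac{7927840023}{5099987879291851} \approx 1.5545 \cdot 10^{-6}$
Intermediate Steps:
$d{\left(P \right)} = - \frac{55}{3}$ ($d{\left(P \right)} = \left(- \frac{1}{3}\right) 55 = - \frac{55}{3}$)
$\frac{1}{\left(- \frac{2283594}{j{\left(-1945 \right)}} + \frac{d{\left(v \right)}}{4693807}\right) + 641273} = \frac{1}{\left(- \frac{2283594}{-1126} - \frac{55}{3 \cdot 4693807}\right) + 641273} = \frac{1}{\left(\left(-2283594\right) \left(- \frac{1}{1126}\right) - \frac{55}{14081421}\right) + 641273} = \frac{1}{\left(\frac{1141797}{563} - \frac{55}{14081421}\right) + 641273} = \frac{1}{\frac{16078124222572}{7927840023} + 641273} = \frac{1}{\frac{5099987879291851}{7927840023}} = \frac{7927840023}{5099987879291851}$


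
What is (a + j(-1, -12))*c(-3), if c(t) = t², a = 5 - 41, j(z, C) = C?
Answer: -432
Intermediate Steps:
a = -36
(a + j(-1, -12))*c(-3) = (-36 - 12)*(-3)² = -48*9 = -432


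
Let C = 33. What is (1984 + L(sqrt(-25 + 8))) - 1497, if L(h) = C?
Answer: 520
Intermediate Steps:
L(h) = 33
(1984 + L(sqrt(-25 + 8))) - 1497 = (1984 + 33) - 1497 = 2017 - 1497 = 520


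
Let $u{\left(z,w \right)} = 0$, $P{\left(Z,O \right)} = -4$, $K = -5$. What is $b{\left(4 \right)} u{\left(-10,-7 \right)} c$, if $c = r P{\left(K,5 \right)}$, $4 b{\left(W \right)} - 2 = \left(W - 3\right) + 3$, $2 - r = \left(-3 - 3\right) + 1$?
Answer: $0$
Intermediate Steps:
$r = 7$ ($r = 2 - \left(\left(-3 - 3\right) + 1\right) = 2 - \left(-6 + 1\right) = 2 - -5 = 2 + 5 = 7$)
$b{\left(W \right)} = \frac{1}{2} + \frac{W}{4}$ ($b{\left(W \right)} = \frac{1}{2} + \frac{\left(W - 3\right) + 3}{4} = \frac{1}{2} + \frac{\left(-3 + W\right) + 3}{4} = \frac{1}{2} + \frac{W}{4}$)
$c = -28$ ($c = 7 \left(-4\right) = -28$)
$b{\left(4 \right)} u{\left(-10,-7 \right)} c = \left(\frac{1}{2} + \frac{1}{4} \cdot 4\right) 0 \left(-28\right) = \left(\frac{1}{2} + 1\right) 0 \left(-28\right) = \frac{3}{2} \cdot 0 \left(-28\right) = 0 \left(-28\right) = 0$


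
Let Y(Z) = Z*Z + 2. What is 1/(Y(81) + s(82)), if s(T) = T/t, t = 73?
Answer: 73/479181 ≈ 0.00015234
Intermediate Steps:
s(T) = T/73
Y(Z) = 2 + Z² (Y(Z) = Z² + 2 = 2 + Z²)
1/(Y(81) + s(82)) = 1/((2 + 81²) + (1/73)*82) = 1/((2 + 6561) + 82/73) = 1/(6563 + 82/73) = 1/(479181/73) = 73/479181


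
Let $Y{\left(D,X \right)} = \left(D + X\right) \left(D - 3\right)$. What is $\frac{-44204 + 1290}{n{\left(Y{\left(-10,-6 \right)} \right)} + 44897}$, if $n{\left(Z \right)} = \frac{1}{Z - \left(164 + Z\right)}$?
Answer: $- \frac{7037896}{7363107} \approx -0.95583$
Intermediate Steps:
$Y{\left(D,X \right)} = \left(-3 + D\right) \left(D + X\right)$ ($Y{\left(D,X \right)} = \left(D + X\right) \left(-3 + D\right) = \left(-3 + D\right) \left(D + X\right)$)
$n{\left(Z \right)} = - \frac{1}{164}$ ($n{\left(Z \right)} = \frac{1}{-164} = - \frac{1}{164}$)
$\frac{-44204 + 1290}{n{\left(Y{\left(-10,-6 \right)} \right)} + 44897} = \frac{-44204 + 1290}{- \frac{1}{164} + 44897} = - \frac{42914}{\frac{7363107}{164}} = \left(-42914\right) \frac{164}{7363107} = - \frac{7037896}{7363107}$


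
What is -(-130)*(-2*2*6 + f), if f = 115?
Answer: 11830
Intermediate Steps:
-(-130)*(-2*2*6 + f) = -(-130)*(-2*2*6 + 115) = -(-130)*(-4*6 + 115) = -(-130)*(-24 + 115) = -(-130)*91 = -1*(-11830) = 11830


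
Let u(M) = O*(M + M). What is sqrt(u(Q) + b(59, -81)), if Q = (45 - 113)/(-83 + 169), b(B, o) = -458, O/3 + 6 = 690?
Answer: I*sqrt(6846890)/43 ≈ 60.852*I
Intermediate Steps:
O = 2052 (O = -18 + 3*690 = -18 + 2070 = 2052)
Q = -34/43 (Q = -68/86 = -68*1/86 = -34/43 ≈ -0.79070)
u(M) = 4104*M (u(M) = 2052*(M + M) = 2052*(2*M) = 4104*M)
sqrt(u(Q) + b(59, -81)) = sqrt(4104*(-34/43) - 458) = sqrt(-139536/43 - 458) = sqrt(-159230/43) = I*sqrt(6846890)/43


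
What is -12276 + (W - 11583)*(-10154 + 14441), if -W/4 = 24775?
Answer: -474510297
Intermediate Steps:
W = -99100 (W = -4*24775 = -99100)
-12276 + (W - 11583)*(-10154 + 14441) = -12276 + (-99100 - 11583)*(-10154 + 14441) = -12276 - 110683*4287 = -12276 - 474498021 = -474510297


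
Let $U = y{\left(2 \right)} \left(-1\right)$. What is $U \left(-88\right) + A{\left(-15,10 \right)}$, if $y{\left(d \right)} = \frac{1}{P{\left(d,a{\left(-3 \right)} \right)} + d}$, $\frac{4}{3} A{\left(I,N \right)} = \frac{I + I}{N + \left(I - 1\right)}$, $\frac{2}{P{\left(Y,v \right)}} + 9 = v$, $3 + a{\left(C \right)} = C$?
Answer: $\frac{1425}{28} \approx 50.893$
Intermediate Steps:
$a{\left(C \right)} = -3 + C$
$P{\left(Y,v \right)} = \frac{2}{-9 + v}$
$A{\left(I,N \right)} = \frac{3 I}{2 \left(-1 + I + N\right)}$ ($A{\left(I,N \right)} = \frac{3 \frac{I + I}{N + \left(I - 1\right)}}{4} = \frac{3 \frac{2 I}{N + \left(-1 + I\right)}}{4} = \frac{3 \frac{2 I}{-1 + I + N}}{4} = \frac{3 I}{2 \left(-1 + I + N\right)}$)
$y{\left(d \right)} = \frac{1}{- \frac{2}{15} + d}$ ($y{\left(d \right)} = \frac{1}{\frac{2}{-9 - 6} + d} = \frac{1}{\frac{2}{-15} + d} = \frac{1}{2 \left(- \frac{1}{15}\right) + d} = \frac{1}{- \frac{2}{15} + d}$)
$U = - \frac{15}{28}$ ($U = \frac{15}{-2 + 15 \cdot 2} \left(-1\right) = \frac{15}{-2 + 30} \left(-1\right) = \frac{15}{28} \left(-1\right) = - \frac{15}{28} \approx -0.53571$)
$U \left(-88\right) + A{\left(-15,10 \right)} = \left(- \frac{15}{28}\right) \left(-88\right) + \frac{3}{2} \left(-15\right) \frac{1}{-1 - 15 + 10} = \frac{330}{7} + \frac{3}{2} \left(-15\right) \frac{1}{-6} = \frac{330}{7} + \frac{3}{2} \left(-15\right) \left(- \frac{1}{6}\right) = \frac{330}{7} + \frac{15}{4} = \frac{1425}{28}$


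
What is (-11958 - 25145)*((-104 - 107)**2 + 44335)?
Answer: -3296824168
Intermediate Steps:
(-11958 - 25145)*((-104 - 107)**2 + 44335) = -37103*((-211)**2 + 44335) = -37103*(44521 + 44335) = -37103*88856 = -3296824168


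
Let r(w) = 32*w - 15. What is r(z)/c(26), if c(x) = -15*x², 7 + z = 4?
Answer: 37/3380 ≈ 0.010947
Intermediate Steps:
z = -3 (z = -7 + 4 = -3)
r(w) = -15 + 32*w
r(z)/c(26) = (-15 + 32*(-3))/((-15*26²)) = (-15 - 96)/((-15*676)) = -111/(-10140) = -111*(-1/10140) = 37/3380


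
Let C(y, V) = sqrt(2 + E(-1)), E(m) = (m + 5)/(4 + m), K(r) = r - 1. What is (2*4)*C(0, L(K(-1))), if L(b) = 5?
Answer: 8*sqrt(30)/3 ≈ 14.606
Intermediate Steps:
K(r) = -1 + r
E(m) = (5 + m)/(4 + m)
C(y, V) = sqrt(30)/3 (C(y, V) = sqrt(2 + (5 - 1)/(4 - 1)) = sqrt(2 + 4/3) = sqrt(10/3) = sqrt(30)/3)
(2*4)*C(0, L(K(-1))) = (2*4)*(sqrt(30)/3) = 8*(sqrt(30)/3) = 8*sqrt(30)/3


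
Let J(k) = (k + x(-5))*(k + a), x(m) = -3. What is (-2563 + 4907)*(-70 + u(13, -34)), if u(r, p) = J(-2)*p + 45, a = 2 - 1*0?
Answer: -58600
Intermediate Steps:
a = 2 (a = 2 + 0 = 2)
J(k) = (-3 + k)*(2 + k) (J(k) = (k - 3)*(k + 2) = (-3 + k)*(2 + k))
u(r, p) = 45 (u(r, p) = (-6 + (-2)**2 - 1*(-2))*p + 45 = (-6 + 4 + 2)*p + 45 = 0*p + 45 = 0 + 45 = 45)
(-2563 + 4907)*(-70 + u(13, -34)) = (-2563 + 4907)*(-70 + 45) = 2344*(-25) = -58600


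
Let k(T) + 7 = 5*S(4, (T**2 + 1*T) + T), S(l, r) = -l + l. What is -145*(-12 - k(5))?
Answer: 725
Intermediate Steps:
S(l, r) = 0
k(T) = -7 (k(T) = -7 + 5*0 = -7 + 0 = -7)
-145*(-12 - k(5)) = -145*(-12 - 1*(-7)) = -145*(-12 + 7) = -145*(-5) = 725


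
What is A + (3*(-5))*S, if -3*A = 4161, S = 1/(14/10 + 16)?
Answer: -40248/29 ≈ -1387.9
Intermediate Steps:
S = 5/87 (S = 1/(14*(⅒) + 16) = 1/(7/5 + 16) = 1/(87/5) = 5/87 ≈ 0.057471)
A = -1387 (A = -⅓*4161 = -1387)
A + (3*(-5))*S = -1387 + (3*(-5))*(5/87) = -1387 - 15*5/87 = -1387 - 25/29 = -40248/29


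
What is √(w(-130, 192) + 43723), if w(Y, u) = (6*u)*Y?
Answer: I*√106037 ≈ 325.63*I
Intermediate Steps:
w(Y, u) = 6*Y*u
√(w(-130, 192) + 43723) = √(6*(-130)*192 + 43723) = √(-149760 + 43723) = √(-106037) = I*√106037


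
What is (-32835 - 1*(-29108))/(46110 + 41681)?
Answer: -3727/87791 ≈ -0.042453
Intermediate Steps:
(-32835 - 1*(-29108))/(46110 + 41681) = (-32835 + 29108)/87791 = -3727*1/87791 = -3727/87791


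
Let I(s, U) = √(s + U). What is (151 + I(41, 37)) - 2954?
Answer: -2803 + √78 ≈ -2794.2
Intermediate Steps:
I(s, U) = √(U + s)
(151 + I(41, 37)) - 2954 = (151 + √(37 + 41)) - 2954 = (151 + √78) - 2954 = -2803 + √78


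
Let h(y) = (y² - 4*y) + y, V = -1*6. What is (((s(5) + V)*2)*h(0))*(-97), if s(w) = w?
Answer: 0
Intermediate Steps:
V = -6
h(y) = y² - 3*y
(((s(5) + V)*2)*h(0))*(-97) = (((5 - 6)*2)*(0*(-3 + 0)))*(-97) = ((-1*2)*(0*(-3)))*(-97) = -2*0*(-97) = 0*(-97) = 0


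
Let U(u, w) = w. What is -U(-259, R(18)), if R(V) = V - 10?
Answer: -8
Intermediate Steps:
R(V) = -10 + V
-U(-259, R(18)) = -(-10 + 18) = -1*8 = -8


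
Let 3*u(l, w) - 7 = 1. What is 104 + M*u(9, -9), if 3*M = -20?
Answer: 776/9 ≈ 86.222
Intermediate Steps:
M = -20/3 (M = (⅓)*(-20) = -20/3 ≈ -6.6667)
u(l, w) = 8/3 (u(l, w) = 7/3 + (⅓)*1 = 7/3 + ⅓ = 8/3)
104 + M*u(9, -9) = 104 - 20/3*8/3 = 104 - 160/9 = 776/9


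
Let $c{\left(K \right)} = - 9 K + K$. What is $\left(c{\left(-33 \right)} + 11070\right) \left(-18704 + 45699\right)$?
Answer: $305961330$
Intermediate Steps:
$c{\left(K \right)} = - 8 K$
$\left(c{\left(-33 \right)} + 11070\right) \left(-18704 + 45699\right) = \left(\left(-8\right) \left(-33\right) + 11070\right) \left(-18704 + 45699\right) = \left(264 + 11070\right) 26995 = 11334 \cdot 26995 = 305961330$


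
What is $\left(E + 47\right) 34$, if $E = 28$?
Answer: $2550$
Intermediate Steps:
$\left(E + 47\right) 34 = \left(28 + 47\right) 34 = 75 \cdot 34 = 2550$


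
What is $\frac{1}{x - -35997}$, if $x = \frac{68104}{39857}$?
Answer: $\frac{39857}{1434800533} \approx 2.7779 \cdot 10^{-5}$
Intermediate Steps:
$x = \frac{68104}{39857}$ ($x = 68104 \cdot \frac{1}{39857} = \frac{68104}{39857} \approx 1.7087$)
$\frac{1}{x - -35997} = \frac{1}{\frac{68104}{39857} - -35997} = \frac{1}{\frac{68104}{39857} + 35997} = \frac{1}{\frac{1434800533}{39857}} = \frac{39857}{1434800533}$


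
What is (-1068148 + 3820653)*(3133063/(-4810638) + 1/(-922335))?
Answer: -25250855856880861/14085777142 ≈ -1.7926e+6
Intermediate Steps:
(-1068148 + 3820653)*(3133063/(-4810638) + 1/(-922335)) = 2752505*(3133063*(-1/4810638) - 1/922335) = 2752505*(-3133063/4810638 - 1/922335) = 2752505*(-321082052527/493002199970) = -25250855856880861/14085777142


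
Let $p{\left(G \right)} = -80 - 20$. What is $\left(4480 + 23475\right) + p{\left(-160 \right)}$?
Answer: $27855$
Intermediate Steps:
$p{\left(G \right)} = -100$
$\left(4480 + 23475\right) + p{\left(-160 \right)} = \left(4480 + 23475\right) - 100 = 27955 - 100 = 27855$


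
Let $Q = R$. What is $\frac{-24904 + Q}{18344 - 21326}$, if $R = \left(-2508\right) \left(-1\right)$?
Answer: $\frac{11198}{1491} \approx 7.5104$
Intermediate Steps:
$R = 2508$
$Q = 2508$
$\frac{-24904 + Q}{18344 - 21326} = \frac{-24904 + 2508}{18344 - 21326} = - \frac{22396}{-2982} = \left(-22396\right) \left(- \frac{1}{2982}\right) = \frac{11198}{1491}$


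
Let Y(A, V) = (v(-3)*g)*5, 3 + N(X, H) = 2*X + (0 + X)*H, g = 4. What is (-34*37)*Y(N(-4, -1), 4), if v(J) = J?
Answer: 75480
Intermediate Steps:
N(X, H) = -3 + 2*X + H*X (N(X, H) = -3 + (2*X + (0 + X)*H) = -3 + (2*X + X*H) = -3 + (2*X + H*X) = -3 + 2*X + H*X)
Y(A, V) = -60 (Y(A, V) = -3*4*5 = -12*5 = -60)
(-34*37)*Y(N(-4, -1), 4) = -34*37*(-60) = -1258*(-60) = 75480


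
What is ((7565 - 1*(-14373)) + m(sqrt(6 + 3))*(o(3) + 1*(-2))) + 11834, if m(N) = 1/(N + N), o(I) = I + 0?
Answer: 202633/6 ≈ 33772.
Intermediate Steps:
o(I) = I
m(N) = 1/(2*N)
((7565 - 1*(-14373)) + m(sqrt(6 + 3))*(o(3) + 1*(-2))) + 11834 = ((7565 - 1*(-14373)) + (1/(2*(sqrt(6 + 3))))*(3 + 1*(-2))) + 11834 = ((7565 + 14373) + (1/(2*(sqrt(9))))*(3 - 2)) + 11834 = (21938 + ((1/2)/3)*1) + 11834 = (21938 + ((1/2)*(1/3))*1) + 11834 = (21938 + (1/6)*1) + 11834 = (21938 + 1/6) + 11834 = 131629/6 + 11834 = 202633/6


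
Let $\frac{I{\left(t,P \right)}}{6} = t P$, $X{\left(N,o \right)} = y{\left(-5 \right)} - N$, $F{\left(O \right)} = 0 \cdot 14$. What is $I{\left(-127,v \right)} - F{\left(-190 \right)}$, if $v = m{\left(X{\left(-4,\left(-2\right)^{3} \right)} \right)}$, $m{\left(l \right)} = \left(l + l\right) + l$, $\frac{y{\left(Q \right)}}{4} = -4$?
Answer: $27432$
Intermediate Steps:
$y{\left(Q \right)} = -16$ ($y{\left(Q \right)} = 4 \left(-4\right) = -16$)
$F{\left(O \right)} = 0$
$X{\left(N,o \right)} = -16 - N$
$m{\left(l \right)} = 3 l$ ($m{\left(l \right)} = 2 l + l = 3 l$)
$v = -36$ ($v = 3 \left(-16 - -4\right) = 3 \left(-16 + 4\right) = 3 \left(-12\right) = -36$)
$I{\left(t,P \right)} = 6 P t$ ($I{\left(t,P \right)} = 6 t P = 6 P t$)
$I{\left(-127,v \right)} - F{\left(-190 \right)} = 6 \left(-36\right) \left(-127\right) - 0 = 27432 + 0 = 27432$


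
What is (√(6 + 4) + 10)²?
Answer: (10 + √10)² ≈ 173.25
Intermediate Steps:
(√(6 + 4) + 10)² = (√10 + 10)² = (10 + √10)²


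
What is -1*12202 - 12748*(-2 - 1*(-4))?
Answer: -37698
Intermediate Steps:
-1*12202 - 12748*(-2 - 1*(-4)) = -12202 - 12748*(-2 + 4) = -12202 - 12748*2 = -12202 - 1*25496 = -12202 - 25496 = -37698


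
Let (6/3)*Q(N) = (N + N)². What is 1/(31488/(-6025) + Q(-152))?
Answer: 6025/278371712 ≈ 2.1644e-5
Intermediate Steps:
Q(N) = 2*N² (Q(N) = (N + N)²/2 = (2*N)²/2 = (4*N²)/2 = 2*N²)
1/(31488/(-6025) + Q(-152)) = 1/(31488/(-6025) + 2*(-152)²) = 1/(31488*(-1/6025) + 2*23104) = 1/(-31488/6025 + 46208) = 1/(278371712/6025) = 6025/278371712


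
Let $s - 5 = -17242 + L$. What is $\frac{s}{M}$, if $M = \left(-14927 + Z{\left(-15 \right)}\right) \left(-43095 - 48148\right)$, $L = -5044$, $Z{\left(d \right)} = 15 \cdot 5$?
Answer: $- \frac{22281}{1355141036} \approx -1.6442 \cdot 10^{-5}$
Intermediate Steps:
$Z{\left(d \right)} = 75$
$M = 1355141036$ ($M = \left(-14927 + 75\right) \left(-43095 - 48148\right) = \left(-14852\right) \left(-91243\right) = 1355141036$)
$s = -22281$ ($s = 5 - 22286 = -22281$)
$\frac{s}{M} = - \frac{22281}{1355141036}$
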